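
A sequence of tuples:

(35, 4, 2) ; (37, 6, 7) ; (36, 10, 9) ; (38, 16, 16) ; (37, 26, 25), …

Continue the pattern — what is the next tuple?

For the first component, alternating steps +2, −1, +2, −1, …: 35, 37, 36, 38, 37 → 39.
Second component: each term is the sum of the two before it, so 4, 6, 10, 16, 26 → 42.
Third component: each term is the sum of the two before it; 2, 7, 9, 16, 25 → 41.
Putting it together: (39, 42, 41).

(39, 42, 41)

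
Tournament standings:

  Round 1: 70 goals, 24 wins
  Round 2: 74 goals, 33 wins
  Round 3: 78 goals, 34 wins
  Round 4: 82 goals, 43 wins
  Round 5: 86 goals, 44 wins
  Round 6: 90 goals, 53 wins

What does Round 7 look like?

94 goals, 54 wins

For the goals, +4 each step: 70, 74, 78, 82, 86, 90 → 94.
Wins: alternating steps +9, +1, +9, +1, …, so 24, 33, 34, 43, 44, 53 → 54.
Combining the parts gives 94 goals, 54 wins.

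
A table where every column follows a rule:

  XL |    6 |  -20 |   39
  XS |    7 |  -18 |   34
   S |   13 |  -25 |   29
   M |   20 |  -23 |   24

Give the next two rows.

Size: runs through clothing sizes XS→XL; XL, XS, S, M → L → XL.
Second component: each term is the sum of the two before it; 6, 7, 13, 20 → 33 → 53.
Third component: alternating steps +2, −7, +2, −7, …; -20, -18, -25, -23 → -30 → -28.
Fourth component: −5 each step, so 39, 34, 29, 24 → 19 → 14.
Putting the parts together: L  33  -30  19 and then XL  53  -28  14.

L  33  -30  19; XL  53  -28  14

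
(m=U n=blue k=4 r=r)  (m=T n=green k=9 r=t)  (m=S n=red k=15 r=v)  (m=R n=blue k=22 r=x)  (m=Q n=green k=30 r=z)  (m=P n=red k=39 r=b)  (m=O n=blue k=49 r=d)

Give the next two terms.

(m=N n=green k=60 r=f), (m=M n=red k=72 r=h)

M: letters move back 1 place in the alphabet, so U, T, S, R, Q, P, O → N → M.
N goes blue, green, red, blue, green, red, blue → green → red (repeats blue → green → red).
K — differences are 5, 6, 7, … (increasing by 1 each time): 4, 9, 15, 22, 30, 39, 49 → 60 → 72.
R: letters move forward 2 places in the alphabet, wrapping Z→A; r, t, v, x, z, b, d → f → h.
So the next two terms are (m=N n=green k=60 r=f) and (m=M n=red k=72 r=h).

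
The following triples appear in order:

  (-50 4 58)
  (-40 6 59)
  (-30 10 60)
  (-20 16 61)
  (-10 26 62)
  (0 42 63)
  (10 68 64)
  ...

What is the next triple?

(20 110 65)

First slot: +10 each step; -50, -40, -30, -20, -10, 0, 10 → 20.
Second slot goes 4, 6, 10, 16, 26, 42, 68 → 110 (each term is the sum of the two before it).
Third slot: +1 each step, so 58, 59, 60, 61, 62, 63, 64 → 65.
Putting it together: (20 110 65).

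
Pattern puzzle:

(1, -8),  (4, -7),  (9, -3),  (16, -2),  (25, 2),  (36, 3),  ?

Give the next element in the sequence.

(49, 7)

First value goes 1, 4, 9, 16, 25, 36 → 49 (perfect squares: 1², 2², 3², …).
Second value: alternating steps +1, +4, +1, +4, …; -8, -7, -3, -2, 2, 3 → 7.
Combining the parts gives (49, 7).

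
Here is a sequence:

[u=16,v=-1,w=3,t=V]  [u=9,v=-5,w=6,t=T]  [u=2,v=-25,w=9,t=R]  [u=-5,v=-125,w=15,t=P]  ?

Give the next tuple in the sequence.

[u=-12,v=-625,w=24,t=N]

U — −7 each step: 16, 9, 2, -5 → -12.
V: ×5 each step, so -1, -5, -25, -125 → -625.
For the w, each term is the sum of the two before it: 3, 6, 9, 15 → 24.
T: letters move back 2 places in the alphabet; V, T, R, P → N.
So the next tuple is [u=-12,v=-625,w=24,t=N].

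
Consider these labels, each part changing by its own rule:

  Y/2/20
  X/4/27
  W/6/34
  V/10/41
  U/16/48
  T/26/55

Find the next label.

S/42/62

Letter — letters move back 1 place in the alphabet: Y, X, W, V, U, T → S.
Second component: 2, 4, 6, 10, 16, 26 → 42 (each term is the sum of the two before it).
Third component: +7 each step; 20, 27, 34, 41, 48, 55 → 62.
Combining the parts gives S/42/62.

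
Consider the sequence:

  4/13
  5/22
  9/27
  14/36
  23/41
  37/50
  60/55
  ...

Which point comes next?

First part — each term is the sum of the two before it: 4, 5, 9, 14, 23, 37, 60 → 97.
For the second part, alternating steps +9, +5, +9, +5, …: 13, 22, 27, 36, 41, 50, 55 → 64.
Combining the parts gives 97/64.

97/64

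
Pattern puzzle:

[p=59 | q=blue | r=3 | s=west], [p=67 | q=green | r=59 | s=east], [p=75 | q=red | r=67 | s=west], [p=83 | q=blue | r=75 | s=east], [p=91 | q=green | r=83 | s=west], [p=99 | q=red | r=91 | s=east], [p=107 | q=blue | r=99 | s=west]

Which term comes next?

[p=115 | q=green | r=107 | s=east]

P goes 59, 67, 75, 83, 91, 99, 107 → 115 (+8 each step).
Q goes blue, green, red, blue, green, red, blue → green (repeats blue → green → red).
R — always the previous value of the p: 3, 59, 67, 75, 83, 91, 99 → 107.
For the s, alternates west ↔ east: west, east, west, east, west, east, west → east.
Putting it together: [p=115 | q=green | r=107 | s=east].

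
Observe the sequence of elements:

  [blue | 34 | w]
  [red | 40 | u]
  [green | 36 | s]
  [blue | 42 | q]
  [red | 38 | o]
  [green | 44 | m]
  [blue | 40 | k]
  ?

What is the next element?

[red | 46 | i]

Colour: repeats blue → red → green; blue, red, green, blue, red, green, blue → red.
Second slot: alternating steps +6, −4, +6, −4, …; 34, 40, 36, 42, 38, 44, 40 → 46.
Letter — letters move back 2 places in the alphabet: w, u, s, q, o, m, k → i.
Putting it together: [red | 46 | i].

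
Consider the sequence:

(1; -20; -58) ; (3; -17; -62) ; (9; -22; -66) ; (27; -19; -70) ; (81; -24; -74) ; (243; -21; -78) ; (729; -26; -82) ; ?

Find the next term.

(2187; -23; -86)

First value — ×3 each step: 1, 3, 9, 27, 81, 243, 729 → 2187.
For the second value, alternating steps +3, −5, +3, −5, …: -20, -17, -22, -19, -24, -21, -26 → -23.
Third value goes -58, -62, -66, -70, -74, -78, -82 → -86 (−4 each step).
So the next term is (2187; -23; -86).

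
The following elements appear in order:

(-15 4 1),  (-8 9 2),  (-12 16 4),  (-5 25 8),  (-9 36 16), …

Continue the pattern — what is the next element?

(-2 49 32)

First entry: -15, -8, -12, -5, -9 → -2 (alternating steps +7, −4, +7, −4, …).
For the second entry, perfect squares: 2², 3², 4², …: 4, 9, 16, 25, 36 → 49.
Third entry: ×2 each step; 1, 2, 4, 8, 16 → 32.
Combining the parts gives (-2 49 32).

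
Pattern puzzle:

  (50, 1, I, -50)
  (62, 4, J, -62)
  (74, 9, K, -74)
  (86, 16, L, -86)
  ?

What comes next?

For the first component, +12 each step: 50, 62, 74, 86 → 98.
Second component — perfect squares: 1², 2², 3², …: 1, 4, 9, 16 → 25.
Letter: letters move forward 1 place in the alphabet, so I, J, K, L → M.
Fourth component goes -50, -62, -74, -86 → -98 (always the negative of the first component).
So the next element is (98, 25, M, -98).

(98, 25, M, -98)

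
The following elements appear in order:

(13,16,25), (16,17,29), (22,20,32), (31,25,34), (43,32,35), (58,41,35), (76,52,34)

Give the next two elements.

First entry: 13, 16, 22, 31, 43, 58, 76 → 97 → 121 (differences are 3, 6, 9, … (increasing by 3 each time)).
Second entry: 16, 17, 20, 25, 32, 41, 52 → 65 → 80 (differences are 1, 3, 5, … (increasing by 2 each time)).
Third entry: differences are 4, 3, 2, … (decreasing by 1 each time), so 25, 29, 32, 34, 35, 35, 34 → 32 → 29.
Putting the parts together: (97,65,32) and then (121,80,29).

(97,65,32), (121,80,29)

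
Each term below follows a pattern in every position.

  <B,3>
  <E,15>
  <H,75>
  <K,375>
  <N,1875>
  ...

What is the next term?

For the letter, letters move forward 3 places in the alphabet: B, E, H, K, N → Q.
Second part goes 3, 15, 75, 375, 1875 → 9375 (×5 each step).
Putting it together: <Q,9375>.

<Q,9375>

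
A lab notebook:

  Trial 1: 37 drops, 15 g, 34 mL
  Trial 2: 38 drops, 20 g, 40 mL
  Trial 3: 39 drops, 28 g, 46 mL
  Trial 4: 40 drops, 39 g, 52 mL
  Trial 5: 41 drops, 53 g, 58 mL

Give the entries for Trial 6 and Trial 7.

42 drops, 70 g, 64 mL; 43 drops, 90 g, 70 mL

Drops: +1 each step, so 37, 38, 39, 40, 41 → 42 → 43.
G: 15, 20, 28, 39, 53 → 70 → 90 (differences are 5, 8, 11, … (increasing by 3 each time)).
For the mL, +6 each step: 34, 40, 46, 52, 58 → 64 → 70.
Putting the parts together: 42 drops, 70 g, 64 mL and then 43 drops, 90 g, 70 mL.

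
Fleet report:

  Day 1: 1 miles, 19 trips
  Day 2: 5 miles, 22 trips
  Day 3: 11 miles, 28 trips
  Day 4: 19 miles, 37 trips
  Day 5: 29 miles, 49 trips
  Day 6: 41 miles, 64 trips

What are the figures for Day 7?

Miles goes 1, 5, 11, 19, 29, 41 → 55 (differences are 4, 6, 8, … (increasing by 2 each time)).
Trips: differences are 3, 6, 9, … (increasing by 3 each time); 19, 22, 28, 37, 49, 64 → 82.
Combining the parts gives 55 miles, 82 trips.

55 miles, 82 trips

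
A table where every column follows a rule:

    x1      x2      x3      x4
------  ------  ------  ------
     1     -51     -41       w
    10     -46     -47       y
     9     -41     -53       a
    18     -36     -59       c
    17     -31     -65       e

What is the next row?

26  -26  -71  g

Column x1: alternating steps +9, −1, +9, −1, …, so 1, 10, 9, 18, 17 → 26.
For the column x2, +5 each step: -51, -46, -41, -36, -31 → -26.
Column x3: -41, -47, -53, -59, -65 → -71 (−6 each step).
For the column x4, letters move forward 2 places in the alphabet, wrapping Z→A: w, y, a, c, e → g.
So the next row is 26  -26  -71  g.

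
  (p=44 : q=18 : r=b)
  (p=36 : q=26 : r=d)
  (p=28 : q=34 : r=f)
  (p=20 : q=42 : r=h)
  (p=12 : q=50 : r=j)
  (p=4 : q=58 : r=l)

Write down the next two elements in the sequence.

P: −8 each step; 44, 36, 28, 20, 12, 4 → -4 → -12.
Q: 18, 26, 34, 42, 50, 58 → 66 → 74 (together with the p always sums to 62).
R — letters move forward 2 places in the alphabet: b, d, f, h, j, l → n → p.
Putting the parts together: (p=-4 : q=66 : r=n) and then (p=-12 : q=74 : r=p).

(p=-4 : q=66 : r=n), (p=-12 : q=74 : r=p)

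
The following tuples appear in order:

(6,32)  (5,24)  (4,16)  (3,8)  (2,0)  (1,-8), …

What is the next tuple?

(0,-16)

First entry: −1 each step; 6, 5, 4, 3, 2, 1 → 0.
Second entry — −8 each step: 32, 24, 16, 8, 0, -8 → -16.
Combining the parts gives (0,-16).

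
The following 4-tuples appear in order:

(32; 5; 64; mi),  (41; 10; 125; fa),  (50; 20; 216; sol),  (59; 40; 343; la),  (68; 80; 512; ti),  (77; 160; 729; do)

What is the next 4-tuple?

(86; 320; 1000; re)

First value: +9 each step; 32, 41, 50, 59, 68, 77 → 86.
Second value — ×2 each step: 5, 10, 20, 40, 80, 160 → 320.
Third value: 64, 125, 216, 343, 512, 729 → 1000 (perfect cubes: 4³, 5³, 6³, …).
Note: runs through the solfège scale do→ti, so mi, fa, sol, la, ti, do → re.
Putting it together: (86; 320; 1000; re).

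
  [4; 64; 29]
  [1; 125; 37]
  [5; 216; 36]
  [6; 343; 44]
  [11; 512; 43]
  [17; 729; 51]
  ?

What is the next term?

[28; 1000; 50]

First component: 4, 1, 5, 6, 11, 17 → 28 (each term is the sum of the two before it).
Second component goes 64, 125, 216, 343, 512, 729 → 1000 (perfect cubes: 4³, 5³, 6³, …).
Third component goes 29, 37, 36, 44, 43, 51 → 50 (alternating steps +8, −1, +8, −1, …).
So the next term is [28; 1000; 50].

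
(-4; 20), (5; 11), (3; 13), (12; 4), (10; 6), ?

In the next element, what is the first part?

19

First part: alternating steps +9, −2, +9, −2, …; -4, 5, 3, 12, 10 → 19.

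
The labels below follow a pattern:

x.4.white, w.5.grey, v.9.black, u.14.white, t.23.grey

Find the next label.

Letter: letters move back 1 place in the alphabet, so x, w, v, u, t → s.
For the second component, each term is the sum of the two before it: 4, 5, 9, 14, 23 → 37.
Shade: repeats white → grey → black; white, grey, black, white, grey → black.
Combining the parts gives s.37.black.

s.37.black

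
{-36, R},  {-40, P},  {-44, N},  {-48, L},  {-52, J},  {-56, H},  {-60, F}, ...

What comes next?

{-64, D}

For the first entry, −4 each step: -36, -40, -44, -48, -52, -56, -60 → -64.
Letter: letters move back 2 places in the alphabet, so R, P, N, L, J, H, F → D.
Putting it together: {-64, D}.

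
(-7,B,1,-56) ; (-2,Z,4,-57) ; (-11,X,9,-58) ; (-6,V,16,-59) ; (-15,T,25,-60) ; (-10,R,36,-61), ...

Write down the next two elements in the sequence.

First part goes -7, -2, -11, -6, -15, -10 → -19 → -14 (alternating steps +5, −9, +5, −9, …).
Letter: B, Z, X, V, T, R → P → N (letters move back 2 places in the alphabet, wrapping A→Z).
Third part: 1, 4, 9, 16, 25, 36 → 49 → 64 (perfect squares: 1², 2², 3², …).
Fourth part: −1 each step; -56, -57, -58, -59, -60, -61 → -62 → -63.
Putting the parts together: (-19,P,49,-62) and then (-14,N,64,-63).

(-19,P,49,-62), (-14,N,64,-63)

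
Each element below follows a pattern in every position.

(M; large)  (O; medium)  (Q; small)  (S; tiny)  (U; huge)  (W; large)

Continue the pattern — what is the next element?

Letter: M, O, Q, S, U, W → Y (letters move forward 2 places in the alphabet).
Size: repeats large → medium → small → tiny → huge, so large, medium, small, tiny, huge, large → medium.
Combining the parts gives (Y; medium).

(Y; medium)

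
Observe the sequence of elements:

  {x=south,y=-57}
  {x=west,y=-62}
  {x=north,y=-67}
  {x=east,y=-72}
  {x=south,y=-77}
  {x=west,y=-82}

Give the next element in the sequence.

X — repeats south → west → north → east: south, west, north, east, south, west → north.
Y: −5 each step; -57, -62, -67, -72, -77, -82 → -87.
Putting it together: {x=north,y=-87}.

{x=north,y=-87}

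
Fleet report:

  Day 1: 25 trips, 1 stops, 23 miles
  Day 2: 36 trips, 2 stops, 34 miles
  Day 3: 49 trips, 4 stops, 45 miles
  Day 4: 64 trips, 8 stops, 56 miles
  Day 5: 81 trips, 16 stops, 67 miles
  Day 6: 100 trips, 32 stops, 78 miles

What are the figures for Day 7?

Trips: perfect squares: 5², 6², 7², …; 25, 36, 49, 64, 81, 100 → 121.
Stops — ×2 each step: 1, 2, 4, 8, 16, 32 → 64.
Miles: +11 each step, so 23, 34, 45, 56, 67, 78 → 89.
Putting it together: 121 trips, 64 stops, 89 miles.

121 trips, 64 stops, 89 miles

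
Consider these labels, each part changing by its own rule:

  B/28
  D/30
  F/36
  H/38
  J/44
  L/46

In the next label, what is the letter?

N

For the letter, letters move forward 2 places in the alphabet: B, D, F, H, J, L → N.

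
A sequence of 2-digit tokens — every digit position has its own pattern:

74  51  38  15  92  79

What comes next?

56

First digit: −2 each step, mod 10, so 7, 5, 3, 1, 9, 7 → 5.
Second digit: −3 each step, mod 10, so 4, 1, 8, 5, 2, 9 → 6.
Putting it together: 56.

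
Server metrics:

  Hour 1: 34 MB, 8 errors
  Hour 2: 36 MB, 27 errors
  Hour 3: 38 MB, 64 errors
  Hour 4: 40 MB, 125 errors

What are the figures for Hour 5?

42 MB, 216 errors

MB goes 34, 36, 38, 40 → 42 (+2 each step).
For the errors, perfect cubes: 2³, 3³, 4³, …: 8, 27, 64, 125 → 216.
Combining the parts gives 42 MB, 216 errors.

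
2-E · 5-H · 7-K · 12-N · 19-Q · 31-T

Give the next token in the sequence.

50-W

First component — each term is the sum of the two before it: 2, 5, 7, 12, 19, 31 → 50.
Letter goes E, H, K, N, Q, T → W (letters move forward 3 places in the alphabet).
Combining the parts gives 50-W.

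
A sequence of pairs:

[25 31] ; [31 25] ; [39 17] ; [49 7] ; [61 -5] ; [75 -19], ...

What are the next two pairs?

First part goes 25, 31, 39, 49, 61, 75 → 91 → 109 (differences are 6, 8, 10, … (increasing by 2 each time)).
Second part: 31, 25, 17, 7, -5, -19 → -35 → -53 (together with the first part always sums to 56).
Putting the parts together: [91 -35] and then [109 -53].

[91 -35], [109 -53]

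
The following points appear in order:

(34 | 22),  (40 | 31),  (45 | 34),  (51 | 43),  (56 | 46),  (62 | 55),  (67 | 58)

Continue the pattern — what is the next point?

For the first entry, alternating steps +6, +5, +6, +5, …: 34, 40, 45, 51, 56, 62, 67 → 73.
Second entry goes 22, 31, 34, 43, 46, 55, 58 → 67 (alternating steps +9, +3, +9, +3, …).
So the next point is (73 | 67).

(73 | 67)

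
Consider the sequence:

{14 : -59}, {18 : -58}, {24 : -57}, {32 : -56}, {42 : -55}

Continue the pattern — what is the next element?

{54 : -54}

First entry — differences are 4, 6, 8, … (increasing by 2 each time): 14, 18, 24, 32, 42 → 54.
Second entry: +1 each step, so -59, -58, -57, -56, -55 → -54.
Combining the parts gives {54 : -54}.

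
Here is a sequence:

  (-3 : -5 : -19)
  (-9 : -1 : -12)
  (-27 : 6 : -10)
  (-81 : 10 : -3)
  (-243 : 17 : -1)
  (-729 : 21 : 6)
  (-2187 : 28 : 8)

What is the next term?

For the first value, ×3 each step: -3, -9, -27, -81, -243, -729, -2187 → -6561.
For the second value, alternating steps +4, +7, +4, +7, …: -5, -1, 6, 10, 17, 21, 28 → 32.
Third value goes -19, -12, -10, -3, -1, 6, 8 → 15 (alternating steps +7, +2, +7, +2, …).
Combining the parts gives (-6561 : 32 : 15).

(-6561 : 32 : 15)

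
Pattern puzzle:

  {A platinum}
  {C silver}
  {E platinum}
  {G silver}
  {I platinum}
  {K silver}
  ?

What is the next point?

{M platinum}

Letter: A, C, E, G, I, K → M (letters move forward 2 places in the alphabet).
Metal: alternates platinum ↔ silver, so platinum, silver, platinum, silver, platinum, silver → platinum.
Combining the parts gives {M platinum}.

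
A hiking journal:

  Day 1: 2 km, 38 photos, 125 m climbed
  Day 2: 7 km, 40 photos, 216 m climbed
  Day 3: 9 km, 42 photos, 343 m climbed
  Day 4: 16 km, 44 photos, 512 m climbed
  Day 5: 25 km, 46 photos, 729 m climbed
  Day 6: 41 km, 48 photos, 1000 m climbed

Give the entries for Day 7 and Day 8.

66 km, 50 photos, 1331 m climbed; 107 km, 52 photos, 1728 m climbed

Km: 2, 7, 9, 16, 25, 41 → 66 → 107 (each term is the sum of the two before it).
Photos — +2 each step: 38, 40, 42, 44, 46, 48 → 50 → 52.
M climbed goes 125, 216, 343, 512, 729, 1000 → 1331 → 1728 (perfect cubes: 5³, 6³, 7³, …).
So the next two lines are 66 km, 50 photos, 1331 m climbed and 107 km, 52 photos, 1728 m climbed.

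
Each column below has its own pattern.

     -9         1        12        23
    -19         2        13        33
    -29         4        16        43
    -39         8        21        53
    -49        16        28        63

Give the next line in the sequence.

First component: −10 each step, so -9, -19, -29, -39, -49 → -59.
Second component: ×2 each step; 1, 2, 4, 8, 16 → 32.
Third component — differences are 1, 3, 5, … (increasing by 2 each time): 12, 13, 16, 21, 28 → 37.
For the fourth component, together with the first component always sums to 14: 23, 33, 43, 53, 63 → 73.
Combining the parts gives -59  32  37  73.

-59  32  37  73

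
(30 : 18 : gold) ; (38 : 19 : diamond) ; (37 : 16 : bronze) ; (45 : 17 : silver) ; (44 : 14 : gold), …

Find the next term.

First slot — alternating steps +8, −1, +8, −1, …: 30, 38, 37, 45, 44 → 52.
For the second slot, alternating steps +1, −3, +1, −3, …: 18, 19, 16, 17, 14 → 15.
Rank: repeats gold → diamond → bronze → silver, so gold, diamond, bronze, silver, gold → diamond.
Combining the parts gives (52 : 15 : diamond).

(52 : 15 : diamond)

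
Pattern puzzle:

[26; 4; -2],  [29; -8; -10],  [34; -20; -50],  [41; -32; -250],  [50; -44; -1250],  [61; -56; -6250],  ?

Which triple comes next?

[74; -68; -31250]

For the first part, differences are 3, 5, 7, … (increasing by 2 each time): 26, 29, 34, 41, 50, 61 → 74.
Second part goes 4, -8, -20, -32, -44, -56 → -68 (−12 each step).
Third part: ×5 each step, so -2, -10, -50, -250, -1250, -6250 → -31250.
So the next triple is [74; -68; -31250].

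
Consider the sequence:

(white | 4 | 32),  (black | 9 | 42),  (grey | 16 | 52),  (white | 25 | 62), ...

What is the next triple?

For the shade, repeats white → black → grey: white, black, grey, white → black.
Second entry: perfect squares: 2², 3², 4², …; 4, 9, 16, 25 → 36.
Third entry — +10 each step: 32, 42, 52, 62 → 72.
Combining the parts gives (black | 36 | 72).

(black | 36 | 72)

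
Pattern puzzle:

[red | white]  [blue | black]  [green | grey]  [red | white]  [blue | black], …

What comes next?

Colour: repeats red → blue → green, so red, blue, green, red, blue → green.
Shade: white, black, grey, white, black → grey (repeats white → black → grey).
So the next pair is [green | grey].

[green | grey]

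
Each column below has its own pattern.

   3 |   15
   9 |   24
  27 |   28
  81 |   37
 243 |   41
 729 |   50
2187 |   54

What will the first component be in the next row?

First component — ×3 each step: 3, 9, 27, 81, 243, 729, 2187 → 6561.
Second component: 15, 24, 28, 37, 41, 50, 54 → 63 (alternating steps +9, +4, +9, +4, …).

6561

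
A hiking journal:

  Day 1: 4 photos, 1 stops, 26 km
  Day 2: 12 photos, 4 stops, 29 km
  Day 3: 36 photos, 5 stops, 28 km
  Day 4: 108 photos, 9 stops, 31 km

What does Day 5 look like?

324 photos, 14 stops, 30 km

Photos: ×3 each step; 4, 12, 36, 108 → 324.
Stops: 1, 4, 5, 9 → 14 (each term is the sum of the two before it).
Km — alternating steps +3, −1, +3, −1, …: 26, 29, 28, 31 → 30.
Combining the parts gives 324 photos, 14 stops, 30 km.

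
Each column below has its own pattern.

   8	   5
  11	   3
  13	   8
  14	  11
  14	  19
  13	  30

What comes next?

11  49

For the first component, differences are 3, 2, 1, … (decreasing by 1 each time): 8, 11, 13, 14, 14, 13 → 11.
Second component — each term is the sum of the two before it: 5, 3, 8, 11, 19, 30 → 49.
Combining the parts gives 11  49.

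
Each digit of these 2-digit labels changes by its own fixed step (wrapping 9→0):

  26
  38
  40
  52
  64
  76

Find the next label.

First digit: 2, 3, 4, 5, 6, 7 → 8 (+1 each step, mod 10).
Second digit — +2 each step, mod 10: 6, 8, 0, 2, 4, 6 → 8.
Putting it together: 88.

88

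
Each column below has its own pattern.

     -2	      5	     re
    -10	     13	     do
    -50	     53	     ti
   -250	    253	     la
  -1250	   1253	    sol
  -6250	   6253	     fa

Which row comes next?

First component goes -2, -10, -50, -250, -1250, -6250 → -31250 (×5 each step).
Second component: 5, 13, 53, 253, 1253, 6253 → 31253 (together with the first component always sums to 3).
Note — runs backward through the solfège scale do→ti: re, do, ti, la, sol, fa → mi.
So the next row is -31250  31253  mi.

-31250  31253  mi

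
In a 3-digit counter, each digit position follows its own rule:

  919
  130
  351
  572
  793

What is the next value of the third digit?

For the third digit, +1 each step, mod 10: 9, 0, 1, 2, 3 → 4.

4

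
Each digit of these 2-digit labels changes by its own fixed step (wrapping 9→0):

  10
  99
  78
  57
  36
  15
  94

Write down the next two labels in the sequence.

First digit: −2 each step, mod 10; 1, 9, 7, 5, 3, 1, 9 → 7 → 5.
Second digit: 0, 9, 8, 7, 6, 5, 4 → 3 → 2 (−1 each step, mod 10).
So the next two labels are 73 and 52.

73, 52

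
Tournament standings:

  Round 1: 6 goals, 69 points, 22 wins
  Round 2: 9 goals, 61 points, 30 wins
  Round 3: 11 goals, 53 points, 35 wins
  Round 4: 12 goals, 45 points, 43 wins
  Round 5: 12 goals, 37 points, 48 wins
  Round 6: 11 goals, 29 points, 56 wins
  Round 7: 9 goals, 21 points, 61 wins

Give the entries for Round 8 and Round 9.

Goals: 6, 9, 11, 12, 12, 11, 9 → 6 → 2 (differences are 3, 2, 1, … (decreasing by 1 each time)).
For the points, −8 each step: 69, 61, 53, 45, 37, 29, 21 → 13 → 5.
Wins: alternating steps +8, +5, +8, +5, …, so 22, 30, 35, 43, 48, 56, 61 → 69 → 74.
So the next two lines are 6 goals, 13 points, 69 wins and 2 goals, 5 points, 74 wins.

6 goals, 13 points, 69 wins; 2 goals, 5 points, 74 wins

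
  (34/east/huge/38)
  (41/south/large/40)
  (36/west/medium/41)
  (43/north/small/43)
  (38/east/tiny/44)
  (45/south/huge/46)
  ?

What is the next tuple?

First slot goes 34, 41, 36, 43, 38, 45 → 40 (alternating steps +7, −5, +7, −5, …).
For the direction, repeats east → south → west → north: east, south, west, north, east, south → west.
For the size, repeats huge → large → medium → small → tiny: huge, large, medium, small, tiny, huge → large.
Fourth slot: 38, 40, 41, 43, 44, 46 → 47 (alternating steps +2, +1, +2, +1, …).
So the next tuple is (40/west/large/47).

(40/west/large/47)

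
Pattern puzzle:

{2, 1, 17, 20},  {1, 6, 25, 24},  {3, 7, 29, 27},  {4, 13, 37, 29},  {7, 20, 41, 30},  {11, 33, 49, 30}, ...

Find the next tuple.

First coordinate: each term is the sum of the two before it, so 2, 1, 3, 4, 7, 11 → 18.
Second coordinate — each term is the sum of the two before it: 1, 6, 7, 13, 20, 33 → 53.
Third coordinate — alternating steps +8, +4, +8, +4, …: 17, 25, 29, 37, 41, 49 → 53.
Fourth coordinate: differences are 4, 3, 2, … (decreasing by 1 each time); 20, 24, 27, 29, 30, 30 → 29.
So the next tuple is {18, 53, 53, 29}.

{18, 53, 53, 29}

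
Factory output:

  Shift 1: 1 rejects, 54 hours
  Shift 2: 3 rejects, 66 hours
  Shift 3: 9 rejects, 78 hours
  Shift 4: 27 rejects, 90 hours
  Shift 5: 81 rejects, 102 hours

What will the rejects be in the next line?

243

Rejects: ×3 each step; 1, 3, 9, 27, 81 → 243.
Hours: 54, 66, 78, 90, 102 → 114 (+12 each step).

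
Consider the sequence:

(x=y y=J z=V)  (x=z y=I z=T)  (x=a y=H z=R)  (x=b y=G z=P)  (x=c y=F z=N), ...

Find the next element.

(x=d y=E z=L)

For the x, letters move forward 1 place in the alphabet, wrapping Z→A: y, z, a, b, c → d.
For the y, letters move back 1 place in the alphabet: J, I, H, G, F → E.
Z: letters move back 2 places in the alphabet; V, T, R, P, N → L.
Combining the parts gives (x=d y=E z=L).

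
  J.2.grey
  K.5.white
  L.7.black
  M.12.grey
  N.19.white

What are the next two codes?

Letter: letters move forward 1 place in the alphabet, so J, K, L, M, N → O → P.
Second component: each term is the sum of the two before it; 2, 5, 7, 12, 19 → 31 → 50.
Shade: grey, white, black, grey, white → black → grey (repeats grey → white → black).
Putting the parts together: O.31.black and then P.50.grey.

O.31.black, P.50.grey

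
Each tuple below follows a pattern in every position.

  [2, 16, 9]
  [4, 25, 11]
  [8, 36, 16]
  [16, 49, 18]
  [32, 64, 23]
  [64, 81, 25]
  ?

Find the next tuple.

[128, 100, 30]

First component: ×2 each step; 2, 4, 8, 16, 32, 64 → 128.
For the second component, perfect squares: 4², 5², 6², …: 16, 25, 36, 49, 64, 81 → 100.
Third component goes 9, 11, 16, 18, 23, 25 → 30 (alternating steps +2, +5, +2, +5, …).
Combining the parts gives [128, 100, 30].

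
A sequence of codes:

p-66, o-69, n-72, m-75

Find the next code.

l-78

Letter goes p, o, n, m → l (letters move back 1 place in the alphabet).
Second component: 66, 69, 72, 75 → 78 (+3 each step).
Combining the parts gives l-78.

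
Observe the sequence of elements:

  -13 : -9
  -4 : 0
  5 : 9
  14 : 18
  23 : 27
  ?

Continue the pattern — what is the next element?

32 : 36

First slot: +9 each step, so -13, -4, 5, 14, 23 → 32.
Second slot goes -9, 0, 9, 18, 27 → 36 (always 4 more than the first slot).
Putting it together: 32 : 36.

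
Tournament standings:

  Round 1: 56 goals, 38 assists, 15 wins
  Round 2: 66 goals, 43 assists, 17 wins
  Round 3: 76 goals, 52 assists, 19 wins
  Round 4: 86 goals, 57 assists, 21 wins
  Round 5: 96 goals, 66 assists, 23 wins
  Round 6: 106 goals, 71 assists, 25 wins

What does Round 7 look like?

116 goals, 80 assists, 27 wins

Goals: +10 each step, so 56, 66, 76, 86, 96, 106 → 116.
Assists — alternating steps +5, +9, +5, +9, …: 38, 43, 52, 57, 66, 71 → 80.
Wins — +2 each step: 15, 17, 19, 21, 23, 25 → 27.
Putting it together: 116 goals, 80 assists, 27 wins.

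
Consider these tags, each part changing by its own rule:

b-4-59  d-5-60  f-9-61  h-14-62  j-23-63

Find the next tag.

l-37-64

For the letter, letters move forward 2 places in the alphabet: b, d, f, h, j → l.
Second component goes 4, 5, 9, 14, 23 → 37 (each term is the sum of the two before it).
Third component — +1 each step: 59, 60, 61, 62, 63 → 64.
Putting it together: l-37-64.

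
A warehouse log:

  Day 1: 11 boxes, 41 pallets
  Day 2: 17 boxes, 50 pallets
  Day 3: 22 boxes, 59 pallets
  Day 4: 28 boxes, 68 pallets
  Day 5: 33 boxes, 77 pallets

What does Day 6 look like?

For the boxes, alternating steps +6, +5, +6, +5, …: 11, 17, 22, 28, 33 → 39.
Pallets goes 41, 50, 59, 68, 77 → 86 (+9 each step).
So the next row is 39 boxes, 86 pallets.

39 boxes, 86 pallets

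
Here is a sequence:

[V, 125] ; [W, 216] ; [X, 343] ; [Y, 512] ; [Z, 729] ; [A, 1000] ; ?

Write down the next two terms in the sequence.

Letter: V, W, X, Y, Z, A → B → C (letters move forward 1 place in the alphabet, wrapping Z→A).
Second value: 125, 216, 343, 512, 729, 1000 → 1331 → 1728 (perfect cubes: 5³, 6³, 7³, …).
So the next two terms are [B, 1331] and [C, 1728].

[B, 1331], [C, 1728]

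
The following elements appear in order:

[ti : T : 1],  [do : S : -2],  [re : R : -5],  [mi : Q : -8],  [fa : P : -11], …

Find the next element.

[sol : O : -14]

For the note, runs through the solfège scale do→ti: ti, do, re, mi, fa → sol.
Letter: letters move back 1 place in the alphabet; T, S, R, Q, P → O.
Third component: 1, -2, -5, -8, -11 → -14 (−3 each step).
Combining the parts gives [sol : O : -14].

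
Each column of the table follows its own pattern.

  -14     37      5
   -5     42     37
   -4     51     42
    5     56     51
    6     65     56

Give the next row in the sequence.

15  70  65

First component — alternating steps +9, +1, +9, +1, …: -14, -5, -4, 5, 6 → 15.
Second component: alternating steps +5, +9, +5, +9, …, so 37, 42, 51, 56, 65 → 70.
Third component goes 5, 37, 42, 51, 56 → 65 (always the previous value of the second component).
Putting it together: 15  70  65.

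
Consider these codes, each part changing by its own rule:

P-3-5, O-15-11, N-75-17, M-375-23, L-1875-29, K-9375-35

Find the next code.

J-46875-41

Letter — letters move back 1 place in the alphabet: P, O, N, M, L, K → J.
Second component: ×5 each step, so 3, 15, 75, 375, 1875, 9375 → 46875.
Third component: +6 each step, so 5, 11, 17, 23, 29, 35 → 41.
Combining the parts gives J-46875-41.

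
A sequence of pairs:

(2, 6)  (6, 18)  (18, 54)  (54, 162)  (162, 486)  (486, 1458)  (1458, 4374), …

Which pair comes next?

First coordinate — ×3 each step: 2, 6, 18, 54, 162, 486, 1458 → 4374.
For the second coordinate, always 3 × the first coordinate: 6, 18, 54, 162, 486, 1458, 4374 → 13122.
Combining the parts gives (4374, 13122).

(4374, 13122)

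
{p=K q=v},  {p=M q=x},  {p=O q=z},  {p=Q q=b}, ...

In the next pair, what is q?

d

Q: letters move forward 2 places in the alphabet, wrapping Z→A, so v, x, z, b → d.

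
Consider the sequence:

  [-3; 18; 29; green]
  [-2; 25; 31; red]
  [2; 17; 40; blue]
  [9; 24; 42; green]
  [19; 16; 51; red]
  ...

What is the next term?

[32; 23; 53; blue]

First entry — differences are 1, 4, 7, … (increasing by 3 each time): -3, -2, 2, 9, 19 → 32.
Second entry: 18, 25, 17, 24, 16 → 23 (alternating steps +7, −8, +7, −8, …).
Third entry goes 29, 31, 40, 42, 51 → 53 (alternating steps +2, +9, +2, +9, …).
Colour: repeats green → red → blue, so green, red, blue, green, red → blue.
So the next term is [32; 23; 53; blue].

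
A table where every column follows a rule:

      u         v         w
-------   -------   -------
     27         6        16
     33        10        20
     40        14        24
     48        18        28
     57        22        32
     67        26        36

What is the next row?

78  30  40

Column u: differences are 6, 7, 8, … (increasing by 1 each time), so 27, 33, 40, 48, 57, 67 → 78.
For the column v, +4 each step: 6, 10, 14, 18, 22, 26 → 30.
Column w — +4 each step: 16, 20, 24, 28, 32, 36 → 40.
Putting it together: 78  30  40.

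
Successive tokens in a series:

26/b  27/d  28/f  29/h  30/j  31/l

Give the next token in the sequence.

For the first component, +1 each step: 26, 27, 28, 29, 30, 31 → 32.
Letter: letters move forward 2 places in the alphabet; b, d, f, h, j, l → n.
So the next token is 32/n.

32/n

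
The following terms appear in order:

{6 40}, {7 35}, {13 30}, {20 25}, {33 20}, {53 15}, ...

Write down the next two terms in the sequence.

{86 10}, {139 5}

First entry — each term is the sum of the two before it: 6, 7, 13, 20, 33, 53 → 86 → 139.
For the second entry, −5 each step: 40, 35, 30, 25, 20, 15 → 10 → 5.
So the next two terms are {86 10} and {139 5}.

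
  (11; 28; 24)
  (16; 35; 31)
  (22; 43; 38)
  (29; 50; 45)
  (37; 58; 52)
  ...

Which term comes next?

(46; 65; 59)

First slot — differences are 5, 6, 7, … (increasing by 1 each time): 11, 16, 22, 29, 37 → 46.
Second slot goes 28, 35, 43, 50, 58 → 65 (alternating steps +7, +8, +7, +8, …).
Third slot goes 24, 31, 38, 45, 52 → 59 (+7 each step).
So the next term is (46; 65; 59).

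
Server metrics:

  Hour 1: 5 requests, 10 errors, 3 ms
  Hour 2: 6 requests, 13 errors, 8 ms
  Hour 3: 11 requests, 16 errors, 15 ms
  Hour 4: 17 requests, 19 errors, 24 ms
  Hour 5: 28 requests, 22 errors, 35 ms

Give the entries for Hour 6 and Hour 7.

45 requests, 25 errors, 48 ms; 73 requests, 28 errors, 63 ms

Requests: each term is the sum of the two before it, so 5, 6, 11, 17, 28 → 45 → 73.
For the errors, +3 each step: 10, 13, 16, 19, 22 → 25 → 28.
For the ms, differences are 5, 7, 9, … (increasing by 2 each time): 3, 8, 15, 24, 35 → 48 → 63.
So the next two records are 45 requests, 25 errors, 48 ms and 73 requests, 28 errors, 63 ms.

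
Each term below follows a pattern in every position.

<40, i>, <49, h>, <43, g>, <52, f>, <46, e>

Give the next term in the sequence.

For the first part, alternating steps +9, −6, +9, −6, …: 40, 49, 43, 52, 46 → 55.
Letter: i, h, g, f, e → d (letters move back 1 place in the alphabet).
So the next term is <55, d>.

<55, d>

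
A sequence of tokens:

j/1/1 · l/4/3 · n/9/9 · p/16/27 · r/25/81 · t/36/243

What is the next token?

Letter: j, l, n, p, r, t → v (letters move forward 2 places in the alphabet).
Second component: perfect squares: 1², 2², 3², …; 1, 4, 9, 16, 25, 36 → 49.
Third component — ×3 each step: 1, 3, 9, 27, 81, 243 → 729.
So the next token is v/49/729.

v/49/729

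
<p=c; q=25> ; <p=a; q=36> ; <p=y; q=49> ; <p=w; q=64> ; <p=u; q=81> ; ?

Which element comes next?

P — letters move back 2 places in the alphabet, wrapping A→Z: c, a, y, w, u → s.
Q goes 25, 36, 49, 64, 81 → 100 (perfect squares: 5², 6², 7², …).
So the next element is <p=s; q=100>.

<p=s; q=100>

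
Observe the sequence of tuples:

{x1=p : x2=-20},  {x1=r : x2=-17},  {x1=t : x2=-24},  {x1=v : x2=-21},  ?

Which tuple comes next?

X1 — letters move forward 2 places in the alphabet: p, r, t, v → x.
For the x2, alternating steps +3, −7, +3, −7, …: -20, -17, -24, -21 → -28.
So the next tuple is {x1=x : x2=-28}.

{x1=x : x2=-28}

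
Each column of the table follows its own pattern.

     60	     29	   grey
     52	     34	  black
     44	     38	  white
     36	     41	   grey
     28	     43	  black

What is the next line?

20  44  white

First component: −8 each step; 60, 52, 44, 36, 28 → 20.
Second component: differences are 5, 4, 3, … (decreasing by 1 each time); 29, 34, 38, 41, 43 → 44.
Shade goes grey, black, white, grey, black → white (repeats grey → black → white).
Combining the parts gives 20  44  white.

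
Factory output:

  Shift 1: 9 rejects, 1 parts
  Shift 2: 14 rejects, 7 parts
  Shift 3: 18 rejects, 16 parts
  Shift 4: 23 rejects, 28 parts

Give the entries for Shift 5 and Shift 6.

27 rejects, 43 parts; 32 rejects, 61 parts

For the rejects, alternating steps +5, +4, +5, +4, …: 9, 14, 18, 23 → 27 → 32.
Parts: differences are 6, 9, 12, … (increasing by 3 each time), so 1, 7, 16, 28 → 43 → 61.
So the next two records are 27 rejects, 43 parts and 32 rejects, 61 parts.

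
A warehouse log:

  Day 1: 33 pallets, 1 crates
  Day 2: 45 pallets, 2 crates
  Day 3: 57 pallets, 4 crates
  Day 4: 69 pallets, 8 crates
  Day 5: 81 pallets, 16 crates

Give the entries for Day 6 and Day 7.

93 pallets, 32 crates; 105 pallets, 64 crates

Pallets goes 33, 45, 57, 69, 81 → 93 → 105 (+12 each step).
For the crates, ×2 each step: 1, 2, 4, 8, 16 → 32 → 64.
Putting the parts together: 93 pallets, 32 crates and then 105 pallets, 64 crates.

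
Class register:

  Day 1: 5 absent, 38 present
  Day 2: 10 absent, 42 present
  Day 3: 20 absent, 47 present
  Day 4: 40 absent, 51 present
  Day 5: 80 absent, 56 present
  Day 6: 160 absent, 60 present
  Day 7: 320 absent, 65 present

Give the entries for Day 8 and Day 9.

Absent: ×2 each step, so 5, 10, 20, 40, 80, 160, 320 → 640 → 1280.
Present: alternating steps +4, +5, +4, +5, …, so 38, 42, 47, 51, 56, 60, 65 → 69 → 74.
Putting the parts together: 640 absent, 69 present and then 1280 absent, 74 present.

640 absent, 69 present; 1280 absent, 74 present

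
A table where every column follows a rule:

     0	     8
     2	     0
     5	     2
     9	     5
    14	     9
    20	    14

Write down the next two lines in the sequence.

27  20; 35  27

First component: differences are 2, 3, 4, … (increasing by 1 each time), so 0, 2, 5, 9, 14, 20 → 27 → 35.
Second component goes 8, 0, 2, 5, 9, 14 → 20 → 27 (always the previous value of the first component).
Putting the parts together: 27  20 and then 35  27.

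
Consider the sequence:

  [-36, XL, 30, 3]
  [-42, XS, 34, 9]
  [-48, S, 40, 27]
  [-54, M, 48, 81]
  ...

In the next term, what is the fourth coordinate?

243

For the fourth coordinate, ×3 each step: 3, 9, 27, 81 → 243.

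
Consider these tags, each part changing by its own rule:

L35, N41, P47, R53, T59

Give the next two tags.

Letter: L, N, P, R, T → V → X (letters move forward 2 places in the alphabet).
Second component: 35, 41, 47, 53, 59 → 65 → 71 (+6 each step).
Putting the parts together: V65 and then X71.

V65, X71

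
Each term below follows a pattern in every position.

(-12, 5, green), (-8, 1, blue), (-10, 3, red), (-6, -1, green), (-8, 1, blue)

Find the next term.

(-4, -3, red)

First coordinate goes -12, -8, -10, -6, -8 → -4 (alternating steps +4, −2, +4, −2, …).
Second coordinate goes 5, 1, 3, -1, 1 → -3 (together with the first coordinate always sums to -7).
Colour: repeats green → blue → red; green, blue, red, green, blue → red.
Putting it together: (-4, -3, red).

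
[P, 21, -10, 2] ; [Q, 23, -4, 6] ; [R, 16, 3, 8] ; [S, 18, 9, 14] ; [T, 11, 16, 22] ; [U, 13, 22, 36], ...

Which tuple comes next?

Letter — letters move forward 1 place in the alphabet: P, Q, R, S, T, U → V.
Second part — alternating steps +2, −7, +2, −7, …: 21, 23, 16, 18, 11, 13 → 6.
Third part goes -10, -4, 3, 9, 16, 22 → 29 (alternating steps +6, +7, +6, +7, …).
Fourth part: each term is the sum of the two before it; 2, 6, 8, 14, 22, 36 → 58.
Putting it together: [V, 6, 29, 58].

[V, 6, 29, 58]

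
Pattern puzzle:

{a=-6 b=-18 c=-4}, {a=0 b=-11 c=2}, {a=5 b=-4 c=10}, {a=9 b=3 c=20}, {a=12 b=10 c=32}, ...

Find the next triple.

{a=14 b=17 c=46}

A: differences are 6, 5, 4, … (decreasing by 1 each time); -6, 0, 5, 9, 12 → 14.
B: +7 each step, so -18, -11, -4, 3, 10 → 17.
C goes -4, 2, 10, 20, 32 → 46 (differences are 6, 8, 10, … (increasing by 2 each time)).
Putting it together: {a=14 b=17 c=46}.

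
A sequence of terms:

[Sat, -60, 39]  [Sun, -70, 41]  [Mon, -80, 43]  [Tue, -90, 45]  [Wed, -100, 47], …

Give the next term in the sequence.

[Thu, -110, 49]

For the day, runs through the weekdays Mon→Sun: Sat, Sun, Mon, Tue, Wed → Thu.
Second coordinate goes -60, -70, -80, -90, -100 → -110 (−10 each step).
Third coordinate goes 39, 41, 43, 45, 47 → 49 (+2 each step).
Putting it together: [Thu, -110, 49].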